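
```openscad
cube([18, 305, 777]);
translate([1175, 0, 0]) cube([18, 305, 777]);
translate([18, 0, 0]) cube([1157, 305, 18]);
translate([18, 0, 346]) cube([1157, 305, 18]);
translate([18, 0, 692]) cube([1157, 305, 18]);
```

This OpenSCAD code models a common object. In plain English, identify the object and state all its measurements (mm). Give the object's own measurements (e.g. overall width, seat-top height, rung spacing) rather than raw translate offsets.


An open bookshelf. Two side panels, each 18 mm thick, 305 mm deep and 777 mm tall, stand 1193 mm apart (outside-to-outside). Between them sit 3 shelves, each 18 mm thick and 305 mm deep, spanning the full gap between the sides. The bottom shelf rests on the floor (its underside at z = 0) and the clear gap between one shelf's top and the next shelf's underside is 328 mm.


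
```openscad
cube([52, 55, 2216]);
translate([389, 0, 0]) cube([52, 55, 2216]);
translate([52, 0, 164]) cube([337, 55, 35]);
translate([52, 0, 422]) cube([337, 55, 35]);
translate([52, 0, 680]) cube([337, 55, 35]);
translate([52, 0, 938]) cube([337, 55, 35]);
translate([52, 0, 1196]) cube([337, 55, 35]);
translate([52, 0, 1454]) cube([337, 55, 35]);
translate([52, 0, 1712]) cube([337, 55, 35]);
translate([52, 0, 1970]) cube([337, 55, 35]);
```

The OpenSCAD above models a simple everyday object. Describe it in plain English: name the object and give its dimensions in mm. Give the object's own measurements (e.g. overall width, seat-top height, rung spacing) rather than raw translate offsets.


A straight ladder. Two 52×55 mm vertical rails, 2216 mm tall, stand 441 mm apart (outside-to-outside) with their front faces coplanar on the −y side. 8 rungs, each 55 mm deep and 35 mm tall, span between the inner faces of the rails, front faces flush with the rails. The lowest rung's underside is at z = 164 mm and rungs are spaced 258 mm apart (underside to underside).


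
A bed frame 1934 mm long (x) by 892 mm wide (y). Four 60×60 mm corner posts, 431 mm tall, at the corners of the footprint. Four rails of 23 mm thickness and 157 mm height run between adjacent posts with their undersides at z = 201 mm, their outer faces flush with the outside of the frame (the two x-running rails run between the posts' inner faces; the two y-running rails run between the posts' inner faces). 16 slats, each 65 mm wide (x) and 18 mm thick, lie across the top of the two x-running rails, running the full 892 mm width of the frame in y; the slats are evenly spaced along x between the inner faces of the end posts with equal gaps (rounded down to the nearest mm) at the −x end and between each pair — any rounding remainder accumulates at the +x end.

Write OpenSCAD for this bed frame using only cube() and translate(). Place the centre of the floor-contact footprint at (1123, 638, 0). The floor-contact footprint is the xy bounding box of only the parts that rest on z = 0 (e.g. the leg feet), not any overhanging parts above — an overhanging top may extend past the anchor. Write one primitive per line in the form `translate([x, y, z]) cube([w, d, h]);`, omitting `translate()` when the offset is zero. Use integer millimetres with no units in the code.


translate([156, 192, 0]) cube([60, 60, 431]);
translate([156, 1024, 0]) cube([60, 60, 431]);
translate([2030, 192, 0]) cube([60, 60, 431]);
translate([2030, 1024, 0]) cube([60, 60, 431]);
translate([216, 192, 201]) cube([1814, 23, 157]);
translate([216, 1061, 201]) cube([1814, 23, 157]);
translate([156, 252, 201]) cube([23, 772, 157]);
translate([2067, 252, 201]) cube([23, 772, 157]);
translate([261, 192, 358]) cube([65, 892, 18]);
translate([371, 192, 358]) cube([65, 892, 18]);
translate([481, 192, 358]) cube([65, 892, 18]);
translate([591, 192, 358]) cube([65, 892, 18]);
translate([701, 192, 358]) cube([65, 892, 18]);
translate([811, 192, 358]) cube([65, 892, 18]);
translate([921, 192, 358]) cube([65, 892, 18]);
translate([1031, 192, 358]) cube([65, 892, 18]);
translate([1141, 192, 358]) cube([65, 892, 18]);
translate([1251, 192, 358]) cube([65, 892, 18]);
translate([1361, 192, 358]) cube([65, 892, 18]);
translate([1471, 192, 358]) cube([65, 892, 18]);
translate([1581, 192, 358]) cube([65, 892, 18]);
translate([1691, 192, 358]) cube([65, 892, 18]);
translate([1801, 192, 358]) cube([65, 892, 18]);
translate([1911, 192, 358]) cube([65, 892, 18]);


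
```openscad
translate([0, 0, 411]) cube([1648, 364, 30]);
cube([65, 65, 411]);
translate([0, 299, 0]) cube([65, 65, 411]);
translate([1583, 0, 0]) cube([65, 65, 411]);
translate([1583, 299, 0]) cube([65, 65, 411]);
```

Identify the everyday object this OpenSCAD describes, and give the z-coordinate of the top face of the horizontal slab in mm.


A bench. The seat-top height is 441 mm.

A long slab on four corner posts — a bench. The slab sits at z = 411 with thickness 30, so the top is 411 + 30 = 441 mm.


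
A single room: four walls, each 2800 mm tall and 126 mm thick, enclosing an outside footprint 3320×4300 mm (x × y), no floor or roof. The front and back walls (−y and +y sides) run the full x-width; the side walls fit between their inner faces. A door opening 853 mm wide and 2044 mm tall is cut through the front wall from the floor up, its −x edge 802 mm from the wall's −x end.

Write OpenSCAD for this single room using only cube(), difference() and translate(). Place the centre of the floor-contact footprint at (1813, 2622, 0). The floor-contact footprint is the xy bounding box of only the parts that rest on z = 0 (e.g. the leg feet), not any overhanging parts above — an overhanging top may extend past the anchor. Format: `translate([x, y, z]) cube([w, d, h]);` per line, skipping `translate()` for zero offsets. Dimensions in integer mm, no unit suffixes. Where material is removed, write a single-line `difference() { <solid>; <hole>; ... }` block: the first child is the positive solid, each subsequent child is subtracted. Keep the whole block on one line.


difference() { translate([153, 472, 0]) cube([3320, 126, 2800]); translate([955, 472, 0]) cube([853, 126, 2044]); }
translate([153, 4646, 0]) cube([3320, 126, 2800]);
translate([153, 598, 0]) cube([126, 4048, 2800]);
translate([3347, 598, 0]) cube([126, 4048, 2800]);


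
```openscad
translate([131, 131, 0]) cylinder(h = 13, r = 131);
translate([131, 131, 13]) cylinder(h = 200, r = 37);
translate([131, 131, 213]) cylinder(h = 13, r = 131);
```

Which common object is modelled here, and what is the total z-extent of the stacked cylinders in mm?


A spool. The overall height is 226 mm.

Three coaxial cylinders, large–small–large — a spool. Two 13 mm flanges and a 200 mm core give 13 + 200 + 13 = 226 mm.


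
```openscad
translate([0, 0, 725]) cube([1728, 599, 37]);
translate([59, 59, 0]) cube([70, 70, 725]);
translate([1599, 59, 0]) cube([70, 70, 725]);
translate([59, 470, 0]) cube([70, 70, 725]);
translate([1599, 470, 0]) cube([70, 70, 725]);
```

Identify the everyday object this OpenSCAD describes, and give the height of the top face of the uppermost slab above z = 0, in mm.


A table. The table height is 762 mm.

A 1728×599×37 slab sits at z = 725 on four 70 mm square posts — a table. The top surface is at 725 + 37 = 762 mm.


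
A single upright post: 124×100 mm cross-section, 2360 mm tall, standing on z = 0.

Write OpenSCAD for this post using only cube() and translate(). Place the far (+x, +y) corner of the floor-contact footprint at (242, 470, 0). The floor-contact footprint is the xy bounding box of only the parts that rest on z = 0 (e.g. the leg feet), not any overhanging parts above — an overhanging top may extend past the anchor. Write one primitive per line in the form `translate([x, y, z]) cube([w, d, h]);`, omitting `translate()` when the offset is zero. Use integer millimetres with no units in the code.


translate([118, 370, 0]) cube([124, 100, 2360]);


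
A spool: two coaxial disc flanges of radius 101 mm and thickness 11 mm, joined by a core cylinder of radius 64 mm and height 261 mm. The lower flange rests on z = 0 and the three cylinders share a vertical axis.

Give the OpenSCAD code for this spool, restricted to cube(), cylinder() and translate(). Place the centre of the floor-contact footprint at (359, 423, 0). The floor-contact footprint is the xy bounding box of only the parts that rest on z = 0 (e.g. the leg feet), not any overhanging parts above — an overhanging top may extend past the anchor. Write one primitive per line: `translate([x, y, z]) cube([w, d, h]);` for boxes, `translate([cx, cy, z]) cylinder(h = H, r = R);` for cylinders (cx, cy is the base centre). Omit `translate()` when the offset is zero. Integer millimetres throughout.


translate([359, 423, 0]) cylinder(h = 11, r = 101);
translate([359, 423, 11]) cylinder(h = 261, r = 64);
translate([359, 423, 272]) cylinder(h = 11, r = 101);


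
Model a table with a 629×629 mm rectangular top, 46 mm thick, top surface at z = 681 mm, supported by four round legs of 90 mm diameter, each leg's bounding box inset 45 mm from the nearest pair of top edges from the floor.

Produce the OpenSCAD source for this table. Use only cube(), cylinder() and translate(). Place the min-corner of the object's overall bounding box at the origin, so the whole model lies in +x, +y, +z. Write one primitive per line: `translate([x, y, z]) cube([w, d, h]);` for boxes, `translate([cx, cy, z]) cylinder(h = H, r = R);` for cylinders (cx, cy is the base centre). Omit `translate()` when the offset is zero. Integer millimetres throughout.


translate([0, 0, 635]) cube([629, 629, 46]);
translate([90, 90, 0]) cylinder(h = 635, r = 45);
translate([539, 90, 0]) cylinder(h = 635, r = 45);
translate([90, 539, 0]) cylinder(h = 635, r = 45);
translate([539, 539, 0]) cylinder(h = 635, r = 45);


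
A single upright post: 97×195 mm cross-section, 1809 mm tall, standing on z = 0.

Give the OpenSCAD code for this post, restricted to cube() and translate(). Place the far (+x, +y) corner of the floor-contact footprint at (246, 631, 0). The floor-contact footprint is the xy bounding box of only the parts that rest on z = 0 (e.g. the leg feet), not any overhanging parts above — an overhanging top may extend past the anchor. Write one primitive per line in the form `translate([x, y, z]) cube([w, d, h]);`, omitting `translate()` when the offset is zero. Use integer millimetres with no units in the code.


translate([149, 436, 0]) cube([97, 195, 1809]);


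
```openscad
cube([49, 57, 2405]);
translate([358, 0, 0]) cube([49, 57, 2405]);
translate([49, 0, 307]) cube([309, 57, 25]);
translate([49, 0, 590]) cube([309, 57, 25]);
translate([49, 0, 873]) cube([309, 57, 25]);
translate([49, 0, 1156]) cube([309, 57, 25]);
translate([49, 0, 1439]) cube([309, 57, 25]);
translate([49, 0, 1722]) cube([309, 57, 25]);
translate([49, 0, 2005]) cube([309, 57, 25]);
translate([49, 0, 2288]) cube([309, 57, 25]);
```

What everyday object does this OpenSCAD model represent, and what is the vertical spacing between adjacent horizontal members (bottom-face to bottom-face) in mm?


A ladder. The rung spacing is 283 mm.

Two tall 49×57 posts with 8 short bars between them — a ladder. Adjacent rungs sit at z = 307 and z = 590, so the spacing is 590 − 307 = 283 mm.


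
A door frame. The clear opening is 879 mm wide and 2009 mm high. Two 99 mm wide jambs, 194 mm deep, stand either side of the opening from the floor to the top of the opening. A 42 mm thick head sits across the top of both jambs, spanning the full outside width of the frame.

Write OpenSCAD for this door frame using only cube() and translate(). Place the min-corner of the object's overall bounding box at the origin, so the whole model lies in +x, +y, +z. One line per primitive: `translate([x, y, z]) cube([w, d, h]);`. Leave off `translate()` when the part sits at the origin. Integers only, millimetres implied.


cube([99, 194, 2009]);
translate([978, 0, 0]) cube([99, 194, 2009]);
translate([0, 0, 2009]) cube([1077, 194, 42]);


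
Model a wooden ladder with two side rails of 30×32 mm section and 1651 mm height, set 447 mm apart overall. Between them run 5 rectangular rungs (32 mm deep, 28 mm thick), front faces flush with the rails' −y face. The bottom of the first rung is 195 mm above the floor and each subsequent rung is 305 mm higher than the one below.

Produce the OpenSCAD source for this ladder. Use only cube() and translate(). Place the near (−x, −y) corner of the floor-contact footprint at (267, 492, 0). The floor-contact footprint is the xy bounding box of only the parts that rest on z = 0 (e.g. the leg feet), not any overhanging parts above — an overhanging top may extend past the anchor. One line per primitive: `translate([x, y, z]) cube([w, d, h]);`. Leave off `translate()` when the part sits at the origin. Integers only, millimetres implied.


translate([267, 492, 0]) cube([30, 32, 1651]);
translate([684, 492, 0]) cube([30, 32, 1651]);
translate([297, 492, 195]) cube([387, 32, 28]);
translate([297, 492, 500]) cube([387, 32, 28]);
translate([297, 492, 805]) cube([387, 32, 28]);
translate([297, 492, 1110]) cube([387, 32, 28]);
translate([297, 492, 1415]) cube([387, 32, 28]);


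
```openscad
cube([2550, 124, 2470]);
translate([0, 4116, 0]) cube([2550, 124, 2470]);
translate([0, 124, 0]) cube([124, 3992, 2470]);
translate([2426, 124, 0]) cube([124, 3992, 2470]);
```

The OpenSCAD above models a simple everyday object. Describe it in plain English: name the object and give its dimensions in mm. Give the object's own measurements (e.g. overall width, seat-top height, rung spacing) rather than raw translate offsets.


The wall frame of a small rectangular building: four walls, each 2470 mm tall and 124 mm thick, enclosing a footprint 2550 mm (x) by 4240 mm (y) outside-to-outside, with no floor or roof. The front and back walls (the −y and +y sides) span the full width; the two side walls fit between them.


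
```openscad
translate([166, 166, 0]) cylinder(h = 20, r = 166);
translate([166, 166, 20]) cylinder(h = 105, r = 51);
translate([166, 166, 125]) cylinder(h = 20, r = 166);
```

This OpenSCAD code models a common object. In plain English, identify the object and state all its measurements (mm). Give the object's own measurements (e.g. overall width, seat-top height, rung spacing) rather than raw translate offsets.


A spool: two coaxial disc flanges of radius 166 mm and thickness 20 mm, joined by a core cylinder of radius 51 mm and height 105 mm. The lower flange rests on z = 0 and the three cylinders share a vertical axis.


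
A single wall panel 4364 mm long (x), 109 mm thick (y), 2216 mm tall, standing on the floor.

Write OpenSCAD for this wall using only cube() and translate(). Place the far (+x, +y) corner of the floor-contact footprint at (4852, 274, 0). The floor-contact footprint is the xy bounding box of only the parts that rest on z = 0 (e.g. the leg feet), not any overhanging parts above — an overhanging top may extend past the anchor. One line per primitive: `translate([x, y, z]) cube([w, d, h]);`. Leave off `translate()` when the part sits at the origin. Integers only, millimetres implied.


translate([488, 165, 0]) cube([4364, 109, 2216]);


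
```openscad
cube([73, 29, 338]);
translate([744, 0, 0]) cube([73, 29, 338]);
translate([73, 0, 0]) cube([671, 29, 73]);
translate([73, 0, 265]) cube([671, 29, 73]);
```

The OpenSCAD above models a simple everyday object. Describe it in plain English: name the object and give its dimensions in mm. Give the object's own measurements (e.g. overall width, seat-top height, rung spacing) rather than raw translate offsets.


A rectangular picture frame lying in the x–z plane (depth along y). The opening is 671 mm wide (x) by 192 mm tall (z), surrounded by a border 73 mm wide on all four sides. The frame is 29 mm deep and is made of two full-height vertical stiles with two horizontal rails fitted between them.


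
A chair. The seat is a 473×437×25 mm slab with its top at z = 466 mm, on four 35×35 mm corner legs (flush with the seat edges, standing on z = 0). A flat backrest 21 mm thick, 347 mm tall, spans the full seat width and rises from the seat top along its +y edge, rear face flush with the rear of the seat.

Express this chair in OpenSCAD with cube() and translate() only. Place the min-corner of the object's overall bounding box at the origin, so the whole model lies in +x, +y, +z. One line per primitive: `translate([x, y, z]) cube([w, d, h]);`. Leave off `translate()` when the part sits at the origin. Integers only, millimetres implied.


// leg_h = 466 - 25 = 441
translate([0, 0, 441]) cube([473, 437, 25]);
cube([35, 35, 441]);
translate([438, 0, 0]) cube([35, 35, 441]);
translate([0, 402, 0]) cube([35, 35, 441]);
translate([438, 402, 0]) cube([35, 35, 441]);
translate([0, 416, 466]) cube([473, 21, 347]);


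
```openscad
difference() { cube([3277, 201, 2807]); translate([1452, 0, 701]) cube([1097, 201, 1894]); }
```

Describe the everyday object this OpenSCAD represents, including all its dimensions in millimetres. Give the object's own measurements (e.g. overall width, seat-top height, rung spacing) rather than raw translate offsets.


A wall 3277 mm long (x), 201 mm thick (y), 2807 mm tall, with a rectangular window opening cut through it. The opening is 1097 mm wide and 1894 mm tall; its sill is at z = 701 mm and its near (−x) edge is 1452 mm from the wall's −x end. The opening passes through the full wall thickness.


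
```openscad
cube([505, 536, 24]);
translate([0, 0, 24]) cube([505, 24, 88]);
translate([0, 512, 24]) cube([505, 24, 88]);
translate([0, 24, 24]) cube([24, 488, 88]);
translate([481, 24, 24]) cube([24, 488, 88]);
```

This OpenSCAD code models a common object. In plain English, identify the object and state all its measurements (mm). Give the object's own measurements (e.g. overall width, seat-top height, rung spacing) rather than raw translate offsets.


An open-topped rectangular box: outside dimensions 505×536×112 mm, with a uniform wall and base thickness of 24 mm. The base is a full 505×536 slab on the floor; four walls sit on top of the base. The front and back walls (the −y and +y sides) span the full width; the two side walls fit between them.


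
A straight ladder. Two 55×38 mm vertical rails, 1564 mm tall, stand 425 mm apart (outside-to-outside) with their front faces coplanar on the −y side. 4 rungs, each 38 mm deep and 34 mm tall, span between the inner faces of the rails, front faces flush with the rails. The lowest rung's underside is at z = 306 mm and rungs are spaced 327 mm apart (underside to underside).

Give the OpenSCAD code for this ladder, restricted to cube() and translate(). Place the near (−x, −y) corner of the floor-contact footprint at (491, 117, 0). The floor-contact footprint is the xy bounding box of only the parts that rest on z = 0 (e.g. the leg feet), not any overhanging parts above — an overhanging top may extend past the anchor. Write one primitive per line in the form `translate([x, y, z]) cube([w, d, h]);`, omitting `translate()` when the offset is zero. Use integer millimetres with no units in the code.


// rung span = 425 - 2*55 = 315
// rung[k] z = 306 + k*327
translate([491, 117, 0]) cube([55, 38, 1564]);
translate([861, 117, 0]) cube([55, 38, 1564]);
translate([546, 117, 306]) cube([315, 38, 34]);
translate([546, 117, 633]) cube([315, 38, 34]);
translate([546, 117, 960]) cube([315, 38, 34]);
translate([546, 117, 1287]) cube([315, 38, 34]);


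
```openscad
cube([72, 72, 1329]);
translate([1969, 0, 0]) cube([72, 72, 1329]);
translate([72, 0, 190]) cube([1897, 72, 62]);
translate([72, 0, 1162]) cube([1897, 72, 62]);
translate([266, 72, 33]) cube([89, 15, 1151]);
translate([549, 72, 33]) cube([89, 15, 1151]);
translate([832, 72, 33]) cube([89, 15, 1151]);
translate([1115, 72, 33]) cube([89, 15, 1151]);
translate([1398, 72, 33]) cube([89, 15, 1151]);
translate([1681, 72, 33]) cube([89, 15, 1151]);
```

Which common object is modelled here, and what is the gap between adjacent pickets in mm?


A fence section. The picket gap is 194 mm.

Two posts, two rails, 6 pickets — a fence section. Span 1897 mm holds 6 pickets of 89 mm with 7 equal gaps: ⌊(1897 − 6·89) / 7⌋ = 194 mm.


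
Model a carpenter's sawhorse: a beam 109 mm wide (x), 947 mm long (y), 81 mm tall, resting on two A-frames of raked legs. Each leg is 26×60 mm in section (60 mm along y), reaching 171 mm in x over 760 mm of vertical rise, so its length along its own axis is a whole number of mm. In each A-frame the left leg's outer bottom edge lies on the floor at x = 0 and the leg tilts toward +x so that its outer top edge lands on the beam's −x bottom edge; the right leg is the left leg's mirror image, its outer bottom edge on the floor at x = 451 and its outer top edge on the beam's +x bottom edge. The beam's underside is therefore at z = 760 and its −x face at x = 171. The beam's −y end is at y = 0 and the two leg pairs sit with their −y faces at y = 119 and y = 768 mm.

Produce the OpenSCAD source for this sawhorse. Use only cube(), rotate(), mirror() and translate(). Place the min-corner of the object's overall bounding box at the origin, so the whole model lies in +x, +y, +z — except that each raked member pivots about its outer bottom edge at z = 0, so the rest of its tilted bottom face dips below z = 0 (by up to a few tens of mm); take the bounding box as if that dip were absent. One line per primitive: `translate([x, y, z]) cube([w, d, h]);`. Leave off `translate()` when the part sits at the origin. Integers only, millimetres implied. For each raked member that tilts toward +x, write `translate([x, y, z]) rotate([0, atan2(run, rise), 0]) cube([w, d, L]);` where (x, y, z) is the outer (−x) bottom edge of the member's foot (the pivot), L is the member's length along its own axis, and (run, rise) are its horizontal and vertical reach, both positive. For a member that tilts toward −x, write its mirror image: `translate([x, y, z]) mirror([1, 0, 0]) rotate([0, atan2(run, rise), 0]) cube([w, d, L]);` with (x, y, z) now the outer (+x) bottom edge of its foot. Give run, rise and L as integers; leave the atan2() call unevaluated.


translate([171, 0, 760]) cube([109, 947, 81]);
translate([0, 119, 0]) rotate([0, atan2(171, 760), 0]) cube([26, 60, 779]);
translate([451, 119, 0]) mirror([1, 0, 0]) rotate([0, atan2(171, 760), 0]) cube([26, 60, 779]);
translate([0, 768, 0]) rotate([0, atan2(171, 760), 0]) cube([26, 60, 779]);
translate([451, 768, 0]) mirror([1, 0, 0]) rotate([0, atan2(171, 760), 0]) cube([26, 60, 779]);


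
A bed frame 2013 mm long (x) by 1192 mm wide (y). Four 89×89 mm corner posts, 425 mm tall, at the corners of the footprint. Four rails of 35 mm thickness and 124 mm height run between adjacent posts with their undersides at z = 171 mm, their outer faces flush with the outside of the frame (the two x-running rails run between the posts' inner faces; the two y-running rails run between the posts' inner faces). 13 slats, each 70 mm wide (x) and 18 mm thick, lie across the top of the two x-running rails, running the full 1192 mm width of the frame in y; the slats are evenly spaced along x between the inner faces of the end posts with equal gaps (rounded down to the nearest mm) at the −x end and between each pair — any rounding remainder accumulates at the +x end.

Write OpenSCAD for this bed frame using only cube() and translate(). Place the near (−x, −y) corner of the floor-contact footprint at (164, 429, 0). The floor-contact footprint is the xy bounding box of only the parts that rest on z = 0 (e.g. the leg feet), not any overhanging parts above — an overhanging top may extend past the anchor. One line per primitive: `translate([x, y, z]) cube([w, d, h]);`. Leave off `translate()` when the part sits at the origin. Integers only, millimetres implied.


// slat z = rail_z + rail_h = 171 + 124 = 295
// slat gap = ⌊(1835 − 13·70) / 14⌋ = 66
translate([164, 429, 0]) cube([89, 89, 425]);
translate([164, 1532, 0]) cube([89, 89, 425]);
translate([2088, 429, 0]) cube([89, 89, 425]);
translate([2088, 1532, 0]) cube([89, 89, 425]);
translate([253, 429, 171]) cube([1835, 35, 124]);
translate([253, 1586, 171]) cube([1835, 35, 124]);
translate([164, 518, 171]) cube([35, 1014, 124]);
translate([2142, 518, 171]) cube([35, 1014, 124]);
translate([319, 429, 295]) cube([70, 1192, 18]);
translate([455, 429, 295]) cube([70, 1192, 18]);
translate([591, 429, 295]) cube([70, 1192, 18]);
translate([727, 429, 295]) cube([70, 1192, 18]);
translate([863, 429, 295]) cube([70, 1192, 18]);
translate([999, 429, 295]) cube([70, 1192, 18]);
translate([1135, 429, 295]) cube([70, 1192, 18]);
translate([1271, 429, 295]) cube([70, 1192, 18]);
translate([1407, 429, 295]) cube([70, 1192, 18]);
translate([1543, 429, 295]) cube([70, 1192, 18]);
translate([1679, 429, 295]) cube([70, 1192, 18]);
translate([1815, 429, 295]) cube([70, 1192, 18]);
translate([1951, 429, 295]) cube([70, 1192, 18]);


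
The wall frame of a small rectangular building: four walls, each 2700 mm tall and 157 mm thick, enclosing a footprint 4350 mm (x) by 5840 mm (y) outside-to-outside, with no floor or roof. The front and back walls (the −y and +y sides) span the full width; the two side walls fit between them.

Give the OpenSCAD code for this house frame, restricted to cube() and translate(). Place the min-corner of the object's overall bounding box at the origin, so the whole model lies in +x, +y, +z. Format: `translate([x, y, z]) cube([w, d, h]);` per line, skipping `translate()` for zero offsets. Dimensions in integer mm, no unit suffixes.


cube([4350, 157, 2700]);
translate([0, 5683, 0]) cube([4350, 157, 2700]);
translate([0, 157, 0]) cube([157, 5526, 2700]);
translate([4193, 157, 0]) cube([157, 5526, 2700]);


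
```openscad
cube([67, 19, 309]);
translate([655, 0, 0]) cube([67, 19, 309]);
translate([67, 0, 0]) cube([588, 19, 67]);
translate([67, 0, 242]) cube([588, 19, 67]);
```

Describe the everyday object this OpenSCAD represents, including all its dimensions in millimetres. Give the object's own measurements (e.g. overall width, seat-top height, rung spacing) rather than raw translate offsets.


A rectangular picture frame lying in the x–z plane (depth along y). The opening is 588 mm wide (x) by 175 mm tall (z), surrounded by a border 67 mm wide on all four sides. The frame is 19 mm deep and is made of two full-height vertical stiles with two horizontal rails fitted between them.


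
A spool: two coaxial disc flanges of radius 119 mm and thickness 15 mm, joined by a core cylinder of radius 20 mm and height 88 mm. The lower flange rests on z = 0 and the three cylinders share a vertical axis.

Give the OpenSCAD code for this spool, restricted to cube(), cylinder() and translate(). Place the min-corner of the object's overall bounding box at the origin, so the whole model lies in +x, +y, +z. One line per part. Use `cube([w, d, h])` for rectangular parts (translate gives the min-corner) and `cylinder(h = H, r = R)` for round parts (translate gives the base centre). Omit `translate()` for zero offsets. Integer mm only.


translate([119, 119, 0]) cylinder(h = 15, r = 119);
translate([119, 119, 15]) cylinder(h = 88, r = 20);
translate([119, 119, 103]) cylinder(h = 15, r = 119);


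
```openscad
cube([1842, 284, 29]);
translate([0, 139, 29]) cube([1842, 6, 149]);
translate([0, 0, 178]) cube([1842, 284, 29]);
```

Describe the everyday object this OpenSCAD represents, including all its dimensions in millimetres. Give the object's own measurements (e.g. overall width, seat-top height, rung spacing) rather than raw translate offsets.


An I-beam lying along x, 1842 mm long. Overall section height 207 mm. Two flanges 284 mm wide (y) and 29 mm thick, one on the floor and one at the top; a web 6 mm thick runs between them, centred on the flange width.


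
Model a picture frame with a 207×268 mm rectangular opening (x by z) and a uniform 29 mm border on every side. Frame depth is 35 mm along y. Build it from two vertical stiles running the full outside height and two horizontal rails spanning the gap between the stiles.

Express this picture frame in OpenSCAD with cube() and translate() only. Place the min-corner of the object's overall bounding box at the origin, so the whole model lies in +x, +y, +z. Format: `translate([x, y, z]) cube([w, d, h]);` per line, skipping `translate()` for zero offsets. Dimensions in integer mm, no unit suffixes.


cube([29, 35, 326]);
translate([236, 0, 0]) cube([29, 35, 326]);
translate([29, 0, 0]) cube([207, 35, 29]);
translate([29, 0, 297]) cube([207, 35, 29]);


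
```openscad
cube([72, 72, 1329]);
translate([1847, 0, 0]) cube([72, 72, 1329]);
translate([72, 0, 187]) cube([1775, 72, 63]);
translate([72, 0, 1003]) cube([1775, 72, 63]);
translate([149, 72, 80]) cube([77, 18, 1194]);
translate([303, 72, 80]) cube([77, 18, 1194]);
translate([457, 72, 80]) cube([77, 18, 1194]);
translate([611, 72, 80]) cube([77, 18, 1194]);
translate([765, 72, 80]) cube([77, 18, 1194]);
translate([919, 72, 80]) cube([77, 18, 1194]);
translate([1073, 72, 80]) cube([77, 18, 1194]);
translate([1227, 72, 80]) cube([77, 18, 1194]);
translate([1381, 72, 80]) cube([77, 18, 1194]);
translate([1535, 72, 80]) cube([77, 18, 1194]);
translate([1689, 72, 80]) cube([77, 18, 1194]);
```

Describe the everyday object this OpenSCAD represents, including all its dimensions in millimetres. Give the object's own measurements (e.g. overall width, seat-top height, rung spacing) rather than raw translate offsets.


A fence section. Two 72×72 mm posts, 1329 mm tall, stand on the floor with a clear span of 1775 mm between their inner faces. Two horizontal rails of 72×63 mm section span the gap between the posts with their undersides at z = 187 mm and z = 1003 mm, flush with the posts' −y face. 11 pickets, each 77 mm wide, 18 mm thick and 1194 mm tall, are fixed to the +y face of the rails with their bottoms at z = 80 mm, spaced across the span with a 77 mm gap after the −x post and between neighbouring pickets, with 81 mm left before the +x post.


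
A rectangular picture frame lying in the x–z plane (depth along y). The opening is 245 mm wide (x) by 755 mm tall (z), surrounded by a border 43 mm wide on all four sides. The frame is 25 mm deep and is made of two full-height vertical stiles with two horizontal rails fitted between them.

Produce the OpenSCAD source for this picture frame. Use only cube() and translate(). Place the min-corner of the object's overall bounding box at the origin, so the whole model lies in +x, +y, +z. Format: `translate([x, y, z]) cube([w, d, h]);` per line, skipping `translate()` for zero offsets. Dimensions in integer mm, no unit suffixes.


cube([43, 25, 841]);
translate([288, 0, 0]) cube([43, 25, 841]);
translate([43, 0, 0]) cube([245, 25, 43]);
translate([43, 0, 798]) cube([245, 25, 43]);


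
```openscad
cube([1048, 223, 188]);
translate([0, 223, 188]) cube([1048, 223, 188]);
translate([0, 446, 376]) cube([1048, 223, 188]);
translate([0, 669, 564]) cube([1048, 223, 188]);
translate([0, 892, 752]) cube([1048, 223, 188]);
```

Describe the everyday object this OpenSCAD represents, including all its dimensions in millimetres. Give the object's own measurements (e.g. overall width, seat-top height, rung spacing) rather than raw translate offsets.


A straight staircase of 5 solid steps. Each step is 1048 mm wide (x), 223 mm deep (y, the going) and 188 mm tall (the rise). The first step rests on the floor; each subsequent step sits one going further in +y and one rise higher in +z, directly behind and above the previous step with no overlap.


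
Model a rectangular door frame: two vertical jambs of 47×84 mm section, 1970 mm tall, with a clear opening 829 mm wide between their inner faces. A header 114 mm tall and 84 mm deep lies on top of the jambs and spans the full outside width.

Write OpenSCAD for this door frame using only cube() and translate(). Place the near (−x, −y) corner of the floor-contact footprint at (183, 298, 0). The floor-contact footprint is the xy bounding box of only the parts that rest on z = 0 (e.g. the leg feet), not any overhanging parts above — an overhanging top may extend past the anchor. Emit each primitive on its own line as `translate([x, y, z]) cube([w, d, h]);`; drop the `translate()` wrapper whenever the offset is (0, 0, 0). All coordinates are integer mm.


translate([183, 298, 0]) cube([47, 84, 1970]);
translate([1059, 298, 0]) cube([47, 84, 1970]);
translate([183, 298, 1970]) cube([923, 84, 114]);


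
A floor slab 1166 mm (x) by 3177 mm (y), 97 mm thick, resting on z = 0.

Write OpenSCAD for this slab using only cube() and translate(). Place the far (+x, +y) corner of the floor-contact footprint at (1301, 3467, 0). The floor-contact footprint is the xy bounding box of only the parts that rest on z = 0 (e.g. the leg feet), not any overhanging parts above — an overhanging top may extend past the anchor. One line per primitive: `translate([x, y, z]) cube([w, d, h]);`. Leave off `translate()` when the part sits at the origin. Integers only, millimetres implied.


translate([135, 290, 0]) cube([1166, 3177, 97]);


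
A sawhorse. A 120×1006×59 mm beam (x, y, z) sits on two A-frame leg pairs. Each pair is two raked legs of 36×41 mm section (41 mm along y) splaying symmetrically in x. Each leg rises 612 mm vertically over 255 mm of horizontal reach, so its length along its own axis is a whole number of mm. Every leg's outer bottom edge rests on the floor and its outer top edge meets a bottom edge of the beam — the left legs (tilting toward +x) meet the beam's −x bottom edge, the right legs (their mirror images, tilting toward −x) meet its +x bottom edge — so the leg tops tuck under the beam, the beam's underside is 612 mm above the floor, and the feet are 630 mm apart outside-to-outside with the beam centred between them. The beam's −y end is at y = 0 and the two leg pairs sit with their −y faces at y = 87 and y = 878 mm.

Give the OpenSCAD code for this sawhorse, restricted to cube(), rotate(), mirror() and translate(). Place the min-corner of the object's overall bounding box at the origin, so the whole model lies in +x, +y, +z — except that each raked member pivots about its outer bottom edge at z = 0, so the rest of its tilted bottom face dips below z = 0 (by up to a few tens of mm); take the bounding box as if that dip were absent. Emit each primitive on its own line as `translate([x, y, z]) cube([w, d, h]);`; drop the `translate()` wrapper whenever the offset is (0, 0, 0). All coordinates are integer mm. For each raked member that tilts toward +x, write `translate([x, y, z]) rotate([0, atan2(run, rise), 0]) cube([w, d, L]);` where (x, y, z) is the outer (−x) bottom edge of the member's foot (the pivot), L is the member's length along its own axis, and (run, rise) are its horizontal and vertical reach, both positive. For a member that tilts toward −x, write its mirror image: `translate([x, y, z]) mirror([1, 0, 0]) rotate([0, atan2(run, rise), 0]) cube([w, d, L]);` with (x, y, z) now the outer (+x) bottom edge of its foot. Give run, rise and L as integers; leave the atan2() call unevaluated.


// leg length = √(255² + 612²) = 663
// right-leg outer foot x = 2·255 + 120 = 630
// beam min-corner = (255, 0, 612)
translate([255, 0, 612]) cube([120, 1006, 59]);
translate([0, 87, 0]) rotate([0, atan2(255, 612), 0]) cube([36, 41, 663]);
translate([630, 87, 0]) mirror([1, 0, 0]) rotate([0, atan2(255, 612), 0]) cube([36, 41, 663]);
translate([0, 878, 0]) rotate([0, atan2(255, 612), 0]) cube([36, 41, 663]);
translate([630, 878, 0]) mirror([1, 0, 0]) rotate([0, atan2(255, 612), 0]) cube([36, 41, 663]);


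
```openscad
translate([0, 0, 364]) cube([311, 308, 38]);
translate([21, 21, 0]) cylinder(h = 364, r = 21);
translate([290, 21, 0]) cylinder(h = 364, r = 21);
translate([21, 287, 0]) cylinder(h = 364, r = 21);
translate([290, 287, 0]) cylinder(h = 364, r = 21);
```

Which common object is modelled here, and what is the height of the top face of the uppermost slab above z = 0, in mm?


A stool. The seat height is 402 mm.

A 311×308×38 slab at z = 364 on four corner cylinders — a stool. The seat top is 364 + 38 = 402 mm.


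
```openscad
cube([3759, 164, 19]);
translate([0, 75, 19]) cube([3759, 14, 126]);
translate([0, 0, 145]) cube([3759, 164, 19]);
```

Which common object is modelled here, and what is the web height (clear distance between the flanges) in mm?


An I-beam. The web height is 126 mm.

Two wide flanges with a thin centred web — an I-beam. Overall 164 mm minus two 19 mm flanges gives a web of 164 − 2·19 = 126 mm.


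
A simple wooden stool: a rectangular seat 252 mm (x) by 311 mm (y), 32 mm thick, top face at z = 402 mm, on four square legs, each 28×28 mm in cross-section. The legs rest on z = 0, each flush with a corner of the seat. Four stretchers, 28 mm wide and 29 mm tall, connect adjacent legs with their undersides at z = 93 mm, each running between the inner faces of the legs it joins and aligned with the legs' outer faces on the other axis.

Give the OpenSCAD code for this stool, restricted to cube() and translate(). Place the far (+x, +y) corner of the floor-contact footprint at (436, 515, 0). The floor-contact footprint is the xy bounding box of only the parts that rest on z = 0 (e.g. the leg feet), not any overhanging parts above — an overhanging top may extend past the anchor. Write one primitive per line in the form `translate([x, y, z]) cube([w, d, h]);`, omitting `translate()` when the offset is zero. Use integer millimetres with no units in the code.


translate([184, 204, 370]) cube([252, 311, 32]);
translate([184, 204, 0]) cube([28, 28, 370]);
translate([408, 204, 0]) cube([28, 28, 370]);
translate([184, 487, 0]) cube([28, 28, 370]);
translate([408, 487, 0]) cube([28, 28, 370]);
translate([212, 204, 93]) cube([196, 28, 29]);
translate([212, 487, 93]) cube([196, 28, 29]);
translate([184, 232, 93]) cube([28, 255, 29]);
translate([408, 232, 93]) cube([28, 255, 29]);


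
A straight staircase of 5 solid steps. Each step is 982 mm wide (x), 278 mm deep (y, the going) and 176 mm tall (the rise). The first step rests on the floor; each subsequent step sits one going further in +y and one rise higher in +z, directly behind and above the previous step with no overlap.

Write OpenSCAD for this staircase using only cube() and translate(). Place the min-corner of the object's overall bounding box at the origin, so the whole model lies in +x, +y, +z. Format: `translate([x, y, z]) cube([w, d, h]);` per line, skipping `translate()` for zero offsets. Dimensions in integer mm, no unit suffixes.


cube([982, 278, 176]);
translate([0, 278, 176]) cube([982, 278, 176]);
translate([0, 556, 352]) cube([982, 278, 176]);
translate([0, 834, 528]) cube([982, 278, 176]);
translate([0, 1112, 704]) cube([982, 278, 176]);


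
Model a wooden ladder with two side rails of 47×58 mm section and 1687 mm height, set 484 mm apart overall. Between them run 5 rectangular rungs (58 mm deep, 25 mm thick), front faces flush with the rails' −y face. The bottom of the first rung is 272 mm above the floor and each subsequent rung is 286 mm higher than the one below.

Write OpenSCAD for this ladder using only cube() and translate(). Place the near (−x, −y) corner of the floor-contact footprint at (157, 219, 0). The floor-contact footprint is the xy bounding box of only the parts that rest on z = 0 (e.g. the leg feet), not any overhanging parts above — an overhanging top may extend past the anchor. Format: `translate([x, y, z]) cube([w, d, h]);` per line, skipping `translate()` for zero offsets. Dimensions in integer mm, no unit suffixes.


translate([157, 219, 0]) cube([47, 58, 1687]);
translate([594, 219, 0]) cube([47, 58, 1687]);
translate([204, 219, 272]) cube([390, 58, 25]);
translate([204, 219, 558]) cube([390, 58, 25]);
translate([204, 219, 844]) cube([390, 58, 25]);
translate([204, 219, 1130]) cube([390, 58, 25]);
translate([204, 219, 1416]) cube([390, 58, 25]);


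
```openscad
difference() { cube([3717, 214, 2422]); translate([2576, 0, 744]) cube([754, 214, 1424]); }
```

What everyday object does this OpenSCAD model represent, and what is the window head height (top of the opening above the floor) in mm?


A wall with a window opening. The window head height is 2168 mm.

A wall with a rectangular opening subtracted — a window. Sill at z = 744, opening 1424 mm tall, so the head is at 744 + 1424 = 2168 mm.
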